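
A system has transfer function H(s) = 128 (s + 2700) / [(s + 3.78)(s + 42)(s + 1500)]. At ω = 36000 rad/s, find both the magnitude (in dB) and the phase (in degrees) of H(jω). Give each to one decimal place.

|H| = -140.1 dB, ∠H = -181.8°

|j36000 + 2700| = √(36000² + 2700²) = 3.61e+04
|j36000 + 3.78| = √(36000² + 3.78²) = 3.6e+04
|j36000 + 42| = √(36000² + 42²) = 3.6e+04
|j36000 + 1500| = √(36000² + 1500²) = 3.603e+04
|H(j36000)| = 128 × 3.61e+04 / (3.6e+04 × 3.6e+04 × 3.603e+04) = 9.8957e-08
20 log₁₀(9.8957e-08) = -140.09 dB
∠(j36000 + 2700) = arctan(36000/2700) = 85.71°
∠(j36000 + 3.78) = arctan(36000/3.78) = 89.99°
∠(j36000 + 42) = arctan(36000/42) = 89.93°
∠(j36000 + 1500) = arctan(36000/1500) = 87.61°
∠H(j36000) = 85.71° − (89.99° + 89.93° + 87.61°) = -181.83°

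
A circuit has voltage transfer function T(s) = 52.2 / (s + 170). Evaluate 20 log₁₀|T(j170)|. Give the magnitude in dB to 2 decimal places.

-13.27 dB

|j170 + 170| = √(170² + 170²) = 240.4
|T(j170)| = 52.2 / 240.4 = 0.21712
20 log₁₀(0.21712) = -13.266 dB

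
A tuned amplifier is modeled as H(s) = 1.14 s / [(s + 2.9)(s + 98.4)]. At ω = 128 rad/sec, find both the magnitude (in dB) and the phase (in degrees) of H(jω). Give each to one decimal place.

|j128| = 128
|j128 + 2.9| = √(128² + 2.9²) = 128
|j128 + 98.4| = √(128² + 98.4²) = 161.5
|H(j128)| = 1.14 × 128 / (128 × 161.5) = 0.0070591
20 log₁₀(0.0070591) = -43.02 dB
∠(j128) = 90.00°
∠(j128 + 2.9) = arctan(128/2.9) = 88.70°
∠(j128 + 98.4) = arctan(128/98.4) = 52.45°
∠H(j128) = 90.00° − (88.70° + 52.45°) = -51.15°

|H| = -43.0 dB, ∠H = -51.2°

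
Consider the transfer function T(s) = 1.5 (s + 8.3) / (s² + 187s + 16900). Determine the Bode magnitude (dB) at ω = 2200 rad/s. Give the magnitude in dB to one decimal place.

|j2200 + 8.3| = √(2200² + 8.3²) = 2200
|(j2200)² + 187(j2200) + 16900| = |-4.8231e+06 + j4.114e+05| = 4.841e+06
|T(j2200)| = 1.5 × 2200 / 4.841e+06 = 0.00068174
20 log₁₀(0.00068174) = -63.33 dB

-63.3 dB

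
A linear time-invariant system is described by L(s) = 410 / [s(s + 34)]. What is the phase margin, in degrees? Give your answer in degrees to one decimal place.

Gain crossover: |L(jω)| = 1 at ω ≈ 11.4 rad s⁻¹.
∠L(j11.4) = −90° − arctan(11.4/34) ≈ -108.58°
PM = 180° + (-108.58°) = 71.42°

71.4°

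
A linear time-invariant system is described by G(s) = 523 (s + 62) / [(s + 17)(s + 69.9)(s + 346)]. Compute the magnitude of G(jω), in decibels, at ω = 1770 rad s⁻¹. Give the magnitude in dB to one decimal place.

-75.7 dB

|j1770 + 62| = √(1770² + 62²) = 1771
|j1770 + 17| = √(1770² + 17²) = 1770
|j1770 + 69.9| = √(1770² + 69.9²) = 1771
|j1770 + 346| = √(1770² + 346²) = 1804
|G(j1770)| = 523 × 1771 / (1770 × 1771 × 1804) = 0.0001638
20 log₁₀(0.0001638) = -75.71 dB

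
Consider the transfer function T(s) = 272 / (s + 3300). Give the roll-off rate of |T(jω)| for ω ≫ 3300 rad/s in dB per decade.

With 0 zeros and 1 pole, the high-frequency asymptotic slope is 20 × (0 − 1) = -20 dB/decade.

-20 dB/decade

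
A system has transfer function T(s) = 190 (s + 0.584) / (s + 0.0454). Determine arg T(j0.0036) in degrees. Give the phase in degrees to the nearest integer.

-4 deg

∠(j0.0036 + 0.584) = arctan(0.0036/0.584) = 0.35°
∠(j0.0036 + 0.0454) = arctan(0.0036/0.0454) = 4.53°
∠T(j0.0036) = 0.35° − 4.53° = -4.18°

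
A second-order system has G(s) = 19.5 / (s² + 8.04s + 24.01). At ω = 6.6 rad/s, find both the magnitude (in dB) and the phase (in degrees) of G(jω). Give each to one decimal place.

|G| = -9.2 dB, ∠G = -110.2 deg

|(j6.6)² + 8.04(j6.6) + 24.01| = |-19.55 + j53.064| = 56.55
|G(j6.6)| = 19.5 / 56.55 = 0.34482
20 log₁₀(0.34482) = -9.25 dB
∠[(j6.6)² + 8.04(j6.6) + 24.01] = ∠[-19.55 + j53.064] = 110.22°
∠G(j6.6) = −110.22° = -110.22°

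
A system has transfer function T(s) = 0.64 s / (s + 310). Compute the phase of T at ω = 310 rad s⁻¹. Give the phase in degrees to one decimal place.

45.0°

∠(j310) = 90.00°
∠(j310 + 310) = arctan(310/310) = 45.00°
∠T(j310) = 90.00° − 45.00° = 45.00°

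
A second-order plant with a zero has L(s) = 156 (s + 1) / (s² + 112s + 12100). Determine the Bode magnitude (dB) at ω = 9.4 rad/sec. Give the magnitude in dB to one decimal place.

-18.3 dB

|j9.4 + 1| = √(9.4² + 1²) = 9.453
|(j9.4)² + 112(j9.4) + 12100| = |12012 + j1052.8| = 1.206e+04
|L(j9.4)| = 156 × 9.453 / 1.206e+04 = 0.1223
20 log₁₀(0.1223) = -18.25 dB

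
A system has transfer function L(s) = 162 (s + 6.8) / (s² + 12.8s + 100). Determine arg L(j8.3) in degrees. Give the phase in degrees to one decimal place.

-23.0°

∠(j8.3 + 6.8) = arctan(8.3/6.8) = 50.67°
∠[(j8.3)² + 12.8(j8.3) + 100] = ∠[31.11 + j106.24] = 73.68°
∠L(j8.3) = 50.67° − 73.68° = -23.01°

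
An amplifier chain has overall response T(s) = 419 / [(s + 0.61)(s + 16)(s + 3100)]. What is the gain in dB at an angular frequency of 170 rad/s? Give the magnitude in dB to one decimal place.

|j170 + 0.61| = √(170² + 0.61²) = 170
|j170 + 16| = √(170² + 16²) = 170.8
|j170 + 3100| = √(170² + 3100²) = 3105
|T(j170)| = 419 / (170 × 170.8 × 3105) = 4.6493e-06
20 log₁₀(4.6493e-06) = -106.65 dB

-106.7 dB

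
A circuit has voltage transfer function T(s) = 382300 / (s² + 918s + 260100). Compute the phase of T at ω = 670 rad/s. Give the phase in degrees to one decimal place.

∠[(j670)² + 918(j670) + 260100] = ∠[-1.888e+05 + j6.1506e+05] = 107.06°
∠T(j670) = −107.06° = -107.06°

-107.1 deg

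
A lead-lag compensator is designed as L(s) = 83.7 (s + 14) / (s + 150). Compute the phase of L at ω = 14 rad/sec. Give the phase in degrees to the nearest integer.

∠(j14 + 14) = arctan(14/14) = 45.00°
∠(j14 + 150) = arctan(14/150) = 5.33°
∠L(j14) = 45.00° − 5.33° = 39.67°

40 deg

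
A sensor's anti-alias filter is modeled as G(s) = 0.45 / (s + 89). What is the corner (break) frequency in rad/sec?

The single real pole at s = −89 gives a corner at ω = 89 rad/sec.

89 rad/sec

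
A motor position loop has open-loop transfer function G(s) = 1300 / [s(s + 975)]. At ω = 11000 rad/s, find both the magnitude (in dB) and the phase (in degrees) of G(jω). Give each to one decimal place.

|G| = -99.4 dB, ∠G = -174.9°

|j11000 + 975| = √(11000² + 975²) = 1.104e+04
|j11000| = 1.1e+04
|G(j11000)| = 1300 / (1.104e+04 × 1.1e+04) = 1.0702e-05
20 log₁₀(1.0702e-05) = -99.41 dB
∠(j11000 + 975) = arctan(11000/975) = 84.93°
∠(j11000) = 90.00°
∠G(j11000) = − (84.93° + 90.00°) = -174.93°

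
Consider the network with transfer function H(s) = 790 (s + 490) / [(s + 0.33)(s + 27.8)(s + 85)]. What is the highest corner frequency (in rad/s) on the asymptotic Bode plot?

Break frequencies occur at each pole and zero magnitude: 0.33 rad/s, 27.8 rad/s, 85 rad/s, 490 rad/s.
The highest is 490 rad/s.

490 rad/s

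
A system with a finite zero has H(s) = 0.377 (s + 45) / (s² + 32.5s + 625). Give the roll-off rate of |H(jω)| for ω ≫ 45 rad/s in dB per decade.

-20 dB/decade

With 1 zero and 2 poles, the high-frequency asymptotic slope is 20 × (1 − 2) = -20 dB/decade.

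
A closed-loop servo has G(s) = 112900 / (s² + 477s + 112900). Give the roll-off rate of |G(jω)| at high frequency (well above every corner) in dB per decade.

-40 dB/decade

With 0 zeros and 2 poles, the high-frequency asymptotic slope is 20 × (0 − 2) = -40 dB/decade.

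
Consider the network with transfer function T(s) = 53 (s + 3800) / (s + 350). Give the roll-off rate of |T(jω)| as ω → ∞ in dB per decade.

With 1 zero and 1 pole, the high-frequency asymptotic slope is 20 × (1 − 1) = 0 dB/decade.

0 dB/decade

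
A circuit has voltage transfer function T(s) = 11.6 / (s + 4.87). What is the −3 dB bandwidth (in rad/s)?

For a single-pole low-pass, the −3 dB point is at the pole: ω = 4.87 rad/s.

4.87 rad/s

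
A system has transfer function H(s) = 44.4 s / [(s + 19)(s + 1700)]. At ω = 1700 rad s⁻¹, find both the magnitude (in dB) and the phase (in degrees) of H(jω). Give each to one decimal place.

|j1700| = 1700
|j1700 + 19| = √(1700² + 19²) = 1700
|j1700 + 1700| = √(1700² + 1700²) = 2404
|H(j1700)| = 44.4 × 1700 / (1700 × 2404) = 0.018467
20 log₁₀(0.018467) = -34.67 dB
∠(j1700) = 90.00°
∠(j1700 + 19) = arctan(1700/19) = 89.36°
∠(j1700 + 1700) = arctan(1700/1700) = 45.00°
∠H(j1700) = 90.00° − (89.36° + 45.00°) = -44.36°

|H| = -34.7 dB, ∠H = -44.4°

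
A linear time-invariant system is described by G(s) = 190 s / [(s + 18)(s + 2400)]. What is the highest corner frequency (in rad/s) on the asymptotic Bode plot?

Break frequencies occur at each pole and zero magnitude: 18 rad/s, 2400 rad/s.
The highest is 2400 rad/s.

2400 rad/s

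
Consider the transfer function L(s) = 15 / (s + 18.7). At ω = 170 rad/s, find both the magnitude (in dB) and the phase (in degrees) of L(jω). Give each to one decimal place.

|L| = -21.1 dB, ∠L = -83.7 deg

|j170 + 18.7| = √(170² + 18.7²) = 171
|L(j170)| = 15 / 171 = 0.087706
20 log₁₀(0.087706) = -21.14 dB
∠(j170 + 18.7) = arctan(170/18.7) = 83.72°
∠L(j170) = −83.72° = -83.72°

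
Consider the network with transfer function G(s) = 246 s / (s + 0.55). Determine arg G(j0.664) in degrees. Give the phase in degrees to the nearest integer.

40°

∠(j0.664) = 90.00°
∠(j0.664 + 0.55) = arctan(0.664/0.55) = 50.36°
∠G(j0.664) = 90.00° − 50.36° = 39.64°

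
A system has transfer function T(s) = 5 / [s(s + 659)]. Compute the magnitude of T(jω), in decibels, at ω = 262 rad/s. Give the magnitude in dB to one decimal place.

-91.4 dB

|j262 + 659| = √(262² + 659²) = 709.2
|j262| = 262
|T(j262)| = 5 / (709.2 × 262) = 2.691e-05
20 log₁₀(2.691e-05) = -91.40 dB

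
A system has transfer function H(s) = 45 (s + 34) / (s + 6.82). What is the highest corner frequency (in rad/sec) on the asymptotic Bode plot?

34 rad/sec

Break frequencies occur at each pole and zero magnitude: 6.82 rad/sec, 34 rad/sec.
The highest is 34 rad/sec.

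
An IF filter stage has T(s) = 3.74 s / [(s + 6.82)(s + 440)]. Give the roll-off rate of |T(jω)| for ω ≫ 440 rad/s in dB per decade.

-20 dB/decade

With 1 zero and 2 poles, the high-frequency asymptotic slope is 20 × (1 − 2) = -20 dB/decade.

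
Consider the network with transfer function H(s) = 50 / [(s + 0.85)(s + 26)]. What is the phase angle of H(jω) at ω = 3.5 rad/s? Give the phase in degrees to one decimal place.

-84.0°

∠(j3.5 + 0.85) = arctan(3.5/0.85) = 76.35°
∠(j3.5 + 26) = arctan(3.5/26) = 7.67°
∠H(j3.5) = − (76.35° + 7.67°) = -84.02°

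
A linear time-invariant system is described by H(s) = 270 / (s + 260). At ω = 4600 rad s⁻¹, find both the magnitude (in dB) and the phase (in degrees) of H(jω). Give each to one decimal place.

|j4600 + 260| = √(4600² + 260²) = 4607
|H(j4600)| = 270 / 4607 = 0.058602
20 log₁₀(0.058602) = -24.64 dB
∠(j4600 + 260) = arctan(4600/260) = 86.76°
∠H(j4600) = −86.76° = -86.76°

|H| = -24.6 dB, ∠H = -86.8°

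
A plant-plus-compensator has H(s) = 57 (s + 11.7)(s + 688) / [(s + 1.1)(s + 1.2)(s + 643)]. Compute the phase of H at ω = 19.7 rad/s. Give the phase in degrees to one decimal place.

∠(j19.7 + 11.7) = arctan(19.7/11.7) = 59.29°
∠(j19.7 + 688) = arctan(19.7/688) = 1.64°
∠(j19.7 + 1.1) = arctan(19.7/1.1) = 86.80°
∠(j19.7 + 1.2) = arctan(19.7/1.2) = 86.51°
∠(j19.7 + 643) = arctan(19.7/643) = 1.75°
∠H(j19.7) = 59.29° + 1.64° − (86.80° + 86.51° + 1.75°) = -114.14°

-114.1°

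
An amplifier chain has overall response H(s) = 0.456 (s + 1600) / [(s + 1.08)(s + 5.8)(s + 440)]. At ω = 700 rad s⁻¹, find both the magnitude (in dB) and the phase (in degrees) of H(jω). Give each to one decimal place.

|j700 + 1600| = √(700² + 1600²) = 1746
|j700 + 1.08| = √(700² + 1.08²) = 700
|j700 + 5.8| = √(700² + 5.8²) = 700
|j700 + 440| = √(700² + 440²) = 826.8
|H(j700)| = 0.456 × 1746 / (700 × 700 × 826.8) = 1.9656e-06
20 log₁₀(1.9656e-06) = -114.13 dB
∠(j700 + 1600) = arctan(700/1600) = 23.63°
∠(j700 + 1.08) = arctan(700/1.08) = 89.91°
∠(j700 + 5.8) = arctan(700/5.8) = 89.53°
∠(j700 + 440) = arctan(700/440) = 57.85°
∠H(j700) = 23.63° − (89.91° + 89.53° + 57.85°) = -213.66°

|H| = -114.1 dB, ∠H = -213.7°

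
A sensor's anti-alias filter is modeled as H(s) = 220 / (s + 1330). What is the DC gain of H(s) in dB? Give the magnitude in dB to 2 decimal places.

H(0) = 220 / 1330 = 0.16541
20 log₁₀(0.16541) = -15.629 dB

-15.63 dB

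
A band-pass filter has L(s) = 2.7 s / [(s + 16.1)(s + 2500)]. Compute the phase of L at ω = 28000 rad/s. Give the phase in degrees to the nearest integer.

-85 deg

∠(j28000) = 90.00°
∠(j28000 + 16.1) = arctan(28000/16.1) = 89.97°
∠(j28000 + 2500) = arctan(28000/2500) = 84.90°
∠L(j28000) = 90.00° − (89.97° + 84.90°) = -84.86°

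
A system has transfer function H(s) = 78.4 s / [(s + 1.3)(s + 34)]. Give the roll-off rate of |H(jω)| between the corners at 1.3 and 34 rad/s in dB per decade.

0 dB/decade

In this band the factors already past their corner are: 1 differentiator zero, pole at 1.3; net slope = 0 dB/decade.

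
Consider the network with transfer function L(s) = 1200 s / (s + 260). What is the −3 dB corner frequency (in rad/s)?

For a single-pole high-pass, the −3 dB point is at the pole: ω = 260 rad/s.

260 rad/s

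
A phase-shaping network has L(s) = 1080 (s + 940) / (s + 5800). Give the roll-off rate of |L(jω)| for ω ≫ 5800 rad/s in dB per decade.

With 1 zero and 1 pole, the high-frequency asymptotic slope is 20 × (1 − 1) = 0 dB/decade.

0 dB/decade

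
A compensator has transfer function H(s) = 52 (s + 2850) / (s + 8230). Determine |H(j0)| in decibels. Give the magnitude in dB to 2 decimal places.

H(0) = 52 × 2850 / 8230 = 18.007
20 log₁₀(18.007) = 25.109 dB

25.11 dB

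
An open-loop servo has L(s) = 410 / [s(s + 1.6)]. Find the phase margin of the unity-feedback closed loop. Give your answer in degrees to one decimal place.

4.5°

Gain crossover: |L(jω)| = 1 at ω ≈ 20.2 rad/s.
∠L(j20.2) = −90° − arctan(20.2/1.6) ≈ -175.47°
PM = 180° + (-175.47°) = 4.53°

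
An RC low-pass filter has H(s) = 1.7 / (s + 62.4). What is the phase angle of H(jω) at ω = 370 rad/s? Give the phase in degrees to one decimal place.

∠(j370 + 62.4) = arctan(370/62.4) = 80.43°
∠H(j370) = −80.43° = -80.43°

-80.4°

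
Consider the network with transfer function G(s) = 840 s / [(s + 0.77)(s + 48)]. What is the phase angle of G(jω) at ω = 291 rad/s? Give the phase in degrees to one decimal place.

∠(j291) = 90.00°
∠(j291 + 0.77) = arctan(291/0.77) = 89.85°
∠(j291 + 48) = arctan(291/48) = 80.63°
∠G(j291) = 90.00° − (89.85° + 80.63°) = -80.48°

-80.5°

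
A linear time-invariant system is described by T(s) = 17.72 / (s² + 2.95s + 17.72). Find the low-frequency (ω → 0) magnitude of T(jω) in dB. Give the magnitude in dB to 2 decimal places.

0.00 dB

T(0) = 17.72 / 17.72 = 1
20 log₁₀(1) = 0.000 dB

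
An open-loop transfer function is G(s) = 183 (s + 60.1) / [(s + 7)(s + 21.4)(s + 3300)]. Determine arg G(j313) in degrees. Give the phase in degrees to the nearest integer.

-101 deg

∠(j313 + 60.1) = arctan(313/60.1) = 79.13°
∠(j313 + 7) = arctan(313/7) = 88.72°
∠(j313 + 21.4) = arctan(313/21.4) = 86.09°
∠(j313 + 3300) = arctan(313/3300) = 5.42°
∠G(j313) = 79.13° − (88.72° + 86.09° + 5.42°) = -101.10°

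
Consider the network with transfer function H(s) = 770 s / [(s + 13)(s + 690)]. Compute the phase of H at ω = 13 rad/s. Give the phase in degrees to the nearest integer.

∠(j13) = 90.00°
∠(j13 + 13) = arctan(13/13) = 45.00°
∠(j13 + 690) = arctan(13/690) = 1.08°
∠H(j13) = 90.00° − (45.00° + 1.08°) = 43.92°

44°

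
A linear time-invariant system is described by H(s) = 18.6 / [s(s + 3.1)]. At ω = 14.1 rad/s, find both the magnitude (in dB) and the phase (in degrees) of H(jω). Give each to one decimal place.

|H| = -20.8 dB, ∠H = -167.6°

|j14.1 + 3.1| = √(14.1² + 3.1²) = 14.44
|j14.1| = 14.1
|H(j14.1)| = 18.6 / (14.44 × 14.1) = 0.091374
20 log₁₀(0.091374) = -20.78 dB
∠(j14.1 + 3.1) = arctan(14.1/3.1) = 77.60°
∠(j14.1) = 90.00°
∠H(j14.1) = − (77.60° + 90.00°) = -167.60°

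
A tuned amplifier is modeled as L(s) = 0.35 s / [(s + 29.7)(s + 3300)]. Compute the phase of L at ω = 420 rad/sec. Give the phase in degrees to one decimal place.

-3.2 deg

∠(j420) = 90.00°
∠(j420 + 29.7) = arctan(420/29.7) = 85.96°
∠(j420 + 3300) = arctan(420/3300) = 7.25°
∠L(j420) = 90.00° − (85.96° + 7.25°) = -3.21°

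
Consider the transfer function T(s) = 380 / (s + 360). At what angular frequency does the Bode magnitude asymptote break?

360 rad/s

The single real pole at s = −360 gives a corner at ω = 360 rad/s.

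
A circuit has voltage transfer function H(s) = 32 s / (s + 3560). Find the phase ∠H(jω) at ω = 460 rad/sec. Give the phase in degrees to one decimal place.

∠(j460) = 90.00°
∠(j460 + 3560) = arctan(460/3560) = 7.36°
∠H(j460) = 90.00° − 7.36° = 82.64°

82.6°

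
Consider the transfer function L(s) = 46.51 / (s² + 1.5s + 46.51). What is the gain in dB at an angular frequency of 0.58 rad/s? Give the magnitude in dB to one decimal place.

0.1 dB

|(j0.58)² + 1.5(j0.58) + 46.51| = |46.174 + j0.87| = 46.18
|L(j0.58)| = 46.51 / 46.18 = 1.0071
20 log₁₀(1.0071) = 0.06 dB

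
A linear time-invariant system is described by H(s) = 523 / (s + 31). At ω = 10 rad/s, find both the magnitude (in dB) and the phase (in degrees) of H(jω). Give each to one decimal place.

|H| = 24.1 dB, ∠H = -17.9 deg

|j10 + 31| = √(10² + 31²) = 32.57
|H(j10)| = 523 / 32.57 = 16.056
20 log₁₀(16.056) = 24.11 dB
∠(j10 + 31) = arctan(10/31) = 17.88°
∠H(j10) = −17.88° = -17.88°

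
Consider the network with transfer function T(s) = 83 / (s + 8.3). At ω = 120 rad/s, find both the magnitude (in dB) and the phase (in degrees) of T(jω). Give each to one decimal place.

|j120 + 8.3| = √(120² + 8.3²) = 120.3
|T(j120)| = 83 / 120.3 = 0.69002
20 log₁₀(0.69002) = -3.22 dB
∠(j120 + 8.3) = arctan(120/8.3) = 86.04°
∠T(j120) = −86.04° = -86.04°

|T| = -3.2 dB, ∠T = -86.0°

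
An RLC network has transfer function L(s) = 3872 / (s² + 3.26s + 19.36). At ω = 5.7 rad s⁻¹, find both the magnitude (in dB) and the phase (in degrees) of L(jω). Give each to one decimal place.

|L| = 44.6 dB, ∠L = -125.2°

|(j5.7)² + 3.26(j5.7) + 19.36| = |-13.13 + j18.582| = 22.75
|L(j5.7)| = 3872 / 22.75 = 170.18
20 log₁₀(170.18) = 44.62 dB
∠[(j5.7)² + 3.26(j5.7) + 19.36] = ∠[-13.13 + j18.582] = 125.24°
∠L(j5.7) = −125.24° = -125.24°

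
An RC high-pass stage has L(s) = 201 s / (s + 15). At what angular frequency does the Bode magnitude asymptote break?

The single real pole at s = −15 gives a corner at ω = 15 rad/s.

15 rad/s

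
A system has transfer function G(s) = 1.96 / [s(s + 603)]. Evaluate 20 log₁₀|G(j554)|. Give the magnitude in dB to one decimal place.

-107.3 dB

|j554 + 603| = √(554² + 603²) = 818.9
|j554| = 554
|G(j554)| = 1.96 / (818.9 × 554) = 4.3205e-06
20 log₁₀(4.3205e-06) = -107.29 dB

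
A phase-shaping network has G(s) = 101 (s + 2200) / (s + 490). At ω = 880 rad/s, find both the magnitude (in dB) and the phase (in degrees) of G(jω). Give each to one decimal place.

|j880 + 2200| = √(880² + 2200²) = 2369
|j880 + 490| = √(880² + 490²) = 1007
|G(j880)| = 101 × 2369 / 1007 = 237.6
20 log₁₀(237.6) = 47.52 dB
∠(j880 + 2200) = arctan(880/2200) = 21.80°
∠(j880 + 490) = arctan(880/490) = 60.89°
∠G(j880) = 21.80° − 60.89° = -39.09°

|G| = 47.5 dB, ∠G = -39.1°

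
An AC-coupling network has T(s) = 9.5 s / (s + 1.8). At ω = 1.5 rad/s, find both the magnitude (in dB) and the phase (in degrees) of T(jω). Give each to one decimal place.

|T| = 15.7 dB, ∠T = 50.2°

|j1.5| = 1.5
|j1.5 + 1.8| = √(1.5² + 1.8²) = 2.343
|T(j1.5)| = 9.5 × 1.5 / 2.343 = 6.0818
20 log₁₀(6.0818) = 15.68 dB
∠(j1.5) = 90.00°
∠(j1.5 + 1.8) = arctan(1.5/1.8) = 39.81°
∠T(j1.5) = 90.00° − 39.81° = 50.19°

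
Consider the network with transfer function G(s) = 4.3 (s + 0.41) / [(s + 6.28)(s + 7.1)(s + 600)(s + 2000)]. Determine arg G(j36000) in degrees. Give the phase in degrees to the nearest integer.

∠(j36000 + 0.41) = arctan(36000/0.41) = 90.00°
∠(j36000 + 6.28) = arctan(36000/6.28) = 89.99°
∠(j36000 + 7.1) = arctan(36000/7.1) = 89.99°
∠(j36000 + 600) = arctan(36000/600) = 89.05°
∠(j36000 + 2000) = arctan(36000/2000) = 86.82°
∠G(j36000) = 90.00° − (89.99° + 89.99° + 89.05° + 86.82°) = -265.84°

-266°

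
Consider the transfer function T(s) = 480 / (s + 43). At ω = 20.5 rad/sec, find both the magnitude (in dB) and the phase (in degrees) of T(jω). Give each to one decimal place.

|j20.5 + 43| = √(20.5² + 43²) = 47.64
|T(j20.5)| = 480 / 47.64 = 10.076
20 log₁₀(10.076) = 20.07 dB
∠(j20.5 + 43) = arctan(20.5/43) = 25.49°
∠T(j20.5) = −25.49° = -25.49°

|T| = 20.1 dB, ∠T = -25.5 deg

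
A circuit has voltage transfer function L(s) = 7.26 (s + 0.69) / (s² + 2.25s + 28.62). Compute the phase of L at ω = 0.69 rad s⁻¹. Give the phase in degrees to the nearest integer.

42°

∠(j0.69 + 0.69) = arctan(0.69/0.69) = 45.00°
∠[(j0.69)² + 2.25(j0.69) + 28.62] = ∠[28.144 + j1.5525] = 3.16°
∠L(j0.69) = 45.00° − 3.16° = 41.84°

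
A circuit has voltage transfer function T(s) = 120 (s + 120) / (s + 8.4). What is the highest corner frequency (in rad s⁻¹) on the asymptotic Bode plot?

Break frequencies occur at each pole and zero magnitude: 8.4 rad s⁻¹, 120 rad s⁻¹.
The highest is 120 rad s⁻¹.

120 rad s⁻¹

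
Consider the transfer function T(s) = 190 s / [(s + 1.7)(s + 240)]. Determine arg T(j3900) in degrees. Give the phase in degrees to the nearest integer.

∠(j3900) = 90.00°
∠(j3900 + 1.7) = arctan(3900/1.7) = 89.98°
∠(j3900 + 240) = arctan(3900/240) = 86.48°
∠T(j3900) = 90.00° − (89.98° + 86.48°) = -86.45°

-86°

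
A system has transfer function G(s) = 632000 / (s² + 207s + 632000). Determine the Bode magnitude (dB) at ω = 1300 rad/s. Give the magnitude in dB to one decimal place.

|(j1300)² + 207(j1300) + 632000| = |-1.058e+06 + j2.691e+05| = 1.092e+06
|G(j1300)| = 632000 / 1.092e+06 = 0.57892
20 log₁₀(0.57892) = -4.75 dB

-4.7 dB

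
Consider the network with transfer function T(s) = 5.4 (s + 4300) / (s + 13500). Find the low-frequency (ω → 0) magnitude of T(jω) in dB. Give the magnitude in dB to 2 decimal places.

4.71 dB

T(0) = 5.4 × 4300 / 13500 = 1.72
20 log₁₀(1.72) = 4.711 dB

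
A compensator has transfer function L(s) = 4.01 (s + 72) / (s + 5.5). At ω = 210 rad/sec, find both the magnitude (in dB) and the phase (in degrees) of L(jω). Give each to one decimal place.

|j210 + 72| = √(210² + 72²) = 222
|j210 + 5.5| = √(210² + 5.5²) = 210.1
|L(j210)| = 4.01 × 222 / 210.1 = 4.2377
20 log₁₀(4.2377) = 12.54 dB
∠(j210 + 72) = arctan(210/72) = 71.08°
∠(j210 + 5.5) = arctan(210/5.5) = 88.50°
∠L(j210) = 71.08° − 88.50° = -17.42°

|L| = 12.5 dB, ∠L = -17.4°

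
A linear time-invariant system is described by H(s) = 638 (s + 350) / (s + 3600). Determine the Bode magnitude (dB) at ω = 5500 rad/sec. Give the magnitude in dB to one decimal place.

|j5500 + 350| = √(5500² + 350²) = 5511
|j5500 + 3600| = √(5500² + 3600²) = 6573
|H(j5500)| = 638 × 5511 / 6573 = 534.9
20 log₁₀(534.9) = 54.57 dB

54.6 dB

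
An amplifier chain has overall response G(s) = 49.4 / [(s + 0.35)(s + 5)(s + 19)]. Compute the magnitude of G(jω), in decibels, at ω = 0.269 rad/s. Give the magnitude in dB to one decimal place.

|j0.269 + 0.35| = √(0.269² + 0.35²) = 0.4414
|j0.269 + 5| = √(0.269² + 5²) = 5.007
|j0.269 + 19| = √(0.269² + 19²) = 19
|G(j0.269)| = 49.4 / (0.4414 × 5.007 × 19) = 1.1762
20 log₁₀(1.1762) = 1.41 dB

1.4 dB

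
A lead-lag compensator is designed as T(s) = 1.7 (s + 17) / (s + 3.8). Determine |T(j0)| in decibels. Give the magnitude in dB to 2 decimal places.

T(0) = 1.7 × 17 / 3.8 = 7.6053
20 log₁₀(7.6053) = 17.622 dB

17.62 dB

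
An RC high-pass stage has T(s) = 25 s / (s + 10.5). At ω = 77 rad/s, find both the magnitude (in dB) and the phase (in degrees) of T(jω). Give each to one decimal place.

|T| = 27.9 dB, ∠T = 7.8 deg

|j77| = 77
|j77 + 10.5| = √(77² + 10.5²) = 77.71
|T(j77)| = 25 × 77 / 77.71 = 24.771
20 log₁₀(24.771) = 27.88 dB
∠(j77) = 90.00°
∠(j77 + 10.5) = arctan(77/10.5) = 82.23°
∠T(j77) = 90.00° − 82.23° = 7.77°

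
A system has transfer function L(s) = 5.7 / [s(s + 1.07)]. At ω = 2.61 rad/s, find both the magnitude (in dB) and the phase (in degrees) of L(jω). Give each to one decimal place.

|L| = -2.2 dB, ∠L = -157.7 deg

|j2.61 + 1.07| = √(2.61² + 1.07²) = 2.821
|j2.61| = 2.61
|L(j2.61)| = 5.7 / (2.821 × 2.61) = 0.77421
20 log₁₀(0.77421) = -2.22 dB
∠(j2.61 + 1.07) = arctan(2.61/1.07) = 67.71°
∠(j2.61) = 90.00°
∠L(j2.61) = − (67.71° + 90.00°) = -157.71°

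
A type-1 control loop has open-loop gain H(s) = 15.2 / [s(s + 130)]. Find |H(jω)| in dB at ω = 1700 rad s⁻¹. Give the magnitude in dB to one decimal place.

|j1700 + 130| = √(1700² + 130²) = 1705
|j1700| = 1700
|H(j1700)| = 15.2 / (1705 × 1700) = 5.2442e-06
20 log₁₀(5.2442e-06) = -105.61 dB

-105.6 dB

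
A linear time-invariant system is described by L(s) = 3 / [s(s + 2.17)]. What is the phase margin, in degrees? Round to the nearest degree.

61°

Gain crossover: |L(jω)| = 1 at ω ≈ 1.21 rad/sec.
∠L(j1.21) = −90° − arctan(1.21/2.17) ≈ -119.10°
PM = 180° + (-119.10°) = 60.90°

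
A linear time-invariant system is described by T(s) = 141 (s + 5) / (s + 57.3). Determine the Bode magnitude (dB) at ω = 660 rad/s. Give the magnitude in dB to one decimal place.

43.0 dB

|j660 + 5| = √(660² + 5²) = 660
|j660 + 57.3| = √(660² + 57.3²) = 662.5
|T(j660)| = 141 × 660 / 662.5 = 140.48
20 log₁₀(140.48) = 42.95 dB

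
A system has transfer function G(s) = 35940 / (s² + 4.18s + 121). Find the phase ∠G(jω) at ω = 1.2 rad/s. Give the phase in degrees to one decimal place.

-2.4 deg

∠[(j1.2)² + 4.18(j1.2) + 121] = ∠[119.56 + j5.016] = 2.40°
∠G(j1.2) = −2.40° = -2.40°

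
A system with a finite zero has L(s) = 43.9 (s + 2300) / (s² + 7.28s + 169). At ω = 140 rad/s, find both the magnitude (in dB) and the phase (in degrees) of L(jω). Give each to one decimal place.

|L| = 14.3 dB, ∠L = -173.5°

|j140 + 2300| = √(140² + 2300²) = 2304
|(j140)² + 7.28(j140) + 169| = |-19431 + j1019.2| = 1.946e+04
|L(j140)| = 43.9 × 2304 / 1.946e+04 = 5.1988
20 log₁₀(5.1988) = 14.32 dB
∠(j140 + 2300) = arctan(140/2300) = 3.48°
∠[(j140)² + 7.28(j140) + 169] = ∠[-19431 + j1019.2] = 177.00°
∠L(j140) = 3.48° − 177.00° = -173.51°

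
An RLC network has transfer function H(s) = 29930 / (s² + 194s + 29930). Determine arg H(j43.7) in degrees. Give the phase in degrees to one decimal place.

-16.8 deg

∠[(j43.7)² + 194(j43.7) + 29930] = ∠[28020 + j8477.8] = 16.83°
∠H(j43.7) = −16.83° = -16.83°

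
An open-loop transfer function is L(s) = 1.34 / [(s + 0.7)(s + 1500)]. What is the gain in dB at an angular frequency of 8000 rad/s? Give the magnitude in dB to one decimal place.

-153.7 dB

|j8000 + 0.7| = √(8000² + 0.7²) = 8000
|j8000 + 1500| = √(8000² + 1500²) = 8139
|L(j8000)| = 1.34 / (8000 × 8139) = 2.0579e-08
20 log₁₀(2.0579e-08) = -153.73 dB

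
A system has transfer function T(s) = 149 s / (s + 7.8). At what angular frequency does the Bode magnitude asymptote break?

7.8 rad/s

The single real pole at s = −7.8 gives a corner at ω = 7.8 rad/s.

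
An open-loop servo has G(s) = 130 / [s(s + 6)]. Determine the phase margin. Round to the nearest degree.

Gain crossover: |G(jω)| = 1 at ω ≈ 10.6 rad/s.
∠G(j10.6) = −90° − arctan(10.6/6) ≈ -150.58°
PM = 180° + (-150.58°) = 29.42°

29°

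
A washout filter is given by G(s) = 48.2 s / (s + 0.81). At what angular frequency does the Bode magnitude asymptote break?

The single real pole at s = −0.81 gives a corner at ω = 0.81 rad s⁻¹.

0.81 rad s⁻¹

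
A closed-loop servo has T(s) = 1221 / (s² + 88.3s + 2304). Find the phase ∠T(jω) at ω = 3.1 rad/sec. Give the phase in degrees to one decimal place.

∠[(j3.1)² + 88.3(j3.1) + 2304] = ∠[2294.4 + j273.73] = 6.80°
∠T(j3.1) = −6.80° = -6.80°

-6.8°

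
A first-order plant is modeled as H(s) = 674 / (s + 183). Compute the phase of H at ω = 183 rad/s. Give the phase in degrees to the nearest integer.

∠(j183 + 183) = arctan(183/183) = 45.00°
∠H(j183) = −45.00° = -45.00°

-45°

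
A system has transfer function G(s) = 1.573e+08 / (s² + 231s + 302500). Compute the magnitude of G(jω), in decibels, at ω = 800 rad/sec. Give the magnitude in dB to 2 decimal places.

52.23 dB

|(j800)² + 231(j800) + 302500| = |-3.375e+05 + j1.848e+05| = 3.848e+05
|G(j800)| = 1.573e+08 / 3.848e+05 = 408.8
20 log₁₀(408.8) = 52.230 dB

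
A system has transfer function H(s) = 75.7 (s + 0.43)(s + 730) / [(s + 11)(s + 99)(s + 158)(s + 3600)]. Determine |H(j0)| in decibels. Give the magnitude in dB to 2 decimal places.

-88.32 dB

H(0) = 75.7 × 0.43 × 730 / (11 × 99 × 158 × 3600) = 3.8362e-05
20 log₁₀(3.8362e-05) = -88.322 dB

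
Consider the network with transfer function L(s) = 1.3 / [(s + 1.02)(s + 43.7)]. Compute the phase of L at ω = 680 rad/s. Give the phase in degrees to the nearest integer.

∠(j680 + 1.02) = arctan(680/1.02) = 89.91°
∠(j680 + 43.7) = arctan(680/43.7) = 86.32°
∠L(j680) = − (89.91° + 86.32°) = -176.24°

-176 deg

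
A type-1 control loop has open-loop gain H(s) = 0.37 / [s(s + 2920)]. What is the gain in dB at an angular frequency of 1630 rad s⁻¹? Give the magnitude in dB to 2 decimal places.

|j1630 + 2920| = √(1630² + 2920²) = 3344
|j1630| = 1630
|H(j1630)| = 0.37 / (3344 × 1630) = 6.7878e-08
20 log₁₀(6.7878e-08) = -143.365 dB

-143.37 dB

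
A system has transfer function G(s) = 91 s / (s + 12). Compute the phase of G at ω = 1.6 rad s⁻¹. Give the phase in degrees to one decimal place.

∠(j1.6) = 90.00°
∠(j1.6 + 12) = arctan(1.6/12) = 7.59°
∠G(j1.6) = 90.00° − 7.59° = 82.41°

82.4°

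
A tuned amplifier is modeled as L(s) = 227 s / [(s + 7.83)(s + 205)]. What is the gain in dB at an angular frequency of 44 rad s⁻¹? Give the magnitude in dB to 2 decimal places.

0.55 dB

|j44| = 44
|j44 + 7.83| = √(44² + 7.83²) = 44.69
|j44 + 205| = √(44² + 205²) = 209.7
|L(j44)| = 227 × 44 / (44.69 × 209.7) = 1.0659
20 log₁₀(1.0659) = 0.554 dB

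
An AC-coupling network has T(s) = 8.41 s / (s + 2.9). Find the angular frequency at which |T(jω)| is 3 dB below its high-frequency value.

2.9 rad/s

For a single-pole high-pass, the −3 dB point is at the pole: ω = 2.9 rad/s.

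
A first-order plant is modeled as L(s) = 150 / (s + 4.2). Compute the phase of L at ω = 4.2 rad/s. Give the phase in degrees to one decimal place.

-45.0°

∠(j4.2 + 4.2) = arctan(4.2/4.2) = 45.00°
∠L(j4.2) = −45.00° = -45.00°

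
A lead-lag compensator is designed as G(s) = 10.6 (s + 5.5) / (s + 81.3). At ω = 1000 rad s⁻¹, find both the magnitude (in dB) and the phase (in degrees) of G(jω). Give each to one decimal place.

|j1000 + 5.5| = √(1000² + 5.5²) = 1000
|j1000 + 81.3| = √(1000² + 81.3²) = 1003
|G(j1000)| = 10.6 × 1000 / 1003 = 10.565
20 log₁₀(10.565) = 20.48 dB
∠(j1000 + 5.5) = arctan(1000/5.5) = 89.68°
∠(j1000 + 81.3) = arctan(1000/81.3) = 85.35°
∠G(j1000) = 89.68° − 85.35° = 4.33°

|G| = 20.5 dB, ∠G = 4.3°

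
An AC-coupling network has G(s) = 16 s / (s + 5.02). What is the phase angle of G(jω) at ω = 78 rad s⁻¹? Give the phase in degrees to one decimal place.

∠(j78) = 90.00°
∠(j78 + 5.02) = arctan(78/5.02) = 86.32°
∠G(j78) = 90.00° − 86.32° = 3.68°

3.7°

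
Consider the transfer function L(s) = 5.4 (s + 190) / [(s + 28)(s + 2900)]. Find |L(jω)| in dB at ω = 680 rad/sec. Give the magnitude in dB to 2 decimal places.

-54.51 dB

|j680 + 190| = √(680² + 190²) = 706
|j680 + 28| = √(680² + 28²) = 680.6
|j680 + 2900| = √(680² + 2900²) = 2979
|L(j680)| = 5.4 × 706 / (680.6 × 2979) = 0.0018807
20 log₁₀(0.0018807) = -54.513 dB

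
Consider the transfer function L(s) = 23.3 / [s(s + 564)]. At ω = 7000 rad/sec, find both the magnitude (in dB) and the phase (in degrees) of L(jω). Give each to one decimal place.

|L| = -126.5 dB, ∠L = -175.4°

|j7000 + 564| = √(7000² + 564²) = 7023
|j7000| = 7000
|L(j7000)| = 23.3 / (7023 × 7000) = 4.7397e-07
20 log₁₀(4.7397e-07) = -126.48 dB
∠(j7000 + 564) = arctan(7000/564) = 85.39°
∠(j7000) = 90.00°
∠L(j7000) = − (85.39° + 90.00°) = -175.39°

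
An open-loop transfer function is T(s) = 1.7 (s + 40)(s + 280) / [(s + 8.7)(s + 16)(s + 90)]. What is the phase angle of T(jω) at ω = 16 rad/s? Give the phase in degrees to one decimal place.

∠(j16 + 40) = arctan(16/40) = 21.80°
∠(j16 + 280) = arctan(16/280) = 3.27°
∠(j16 + 8.7) = arctan(16/8.7) = 61.46°
∠(j16 + 16) = arctan(16/16) = 45.00°
∠(j16 + 90) = arctan(16/90) = 10.08°
∠T(j16) = 21.80° + 3.27° − (61.46° + 45.00° + 10.08°) = -91.47°

-91.5 deg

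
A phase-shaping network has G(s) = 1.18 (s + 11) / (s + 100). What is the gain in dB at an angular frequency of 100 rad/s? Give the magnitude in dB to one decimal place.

-1.5 dB

|j100 + 11| = √(100² + 11²) = 100.6
|j100 + 100| = √(100² + 100²) = 141.4
|G(j100)| = 1.18 × 100.6 / 141.4 = 0.83942
20 log₁₀(0.83942) = -1.52 dB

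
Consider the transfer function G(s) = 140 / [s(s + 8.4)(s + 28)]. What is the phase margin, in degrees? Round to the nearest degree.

85°

Gain crossover: |G(jω)| = 1 at ω ≈ 0.594 rad/sec.
∠G(j0.594) = −90° − arctan(0.594/8.4) − arctan(0.594/28) ≈ -95.26°
PM = 180° + (-95.26°) = 84.74°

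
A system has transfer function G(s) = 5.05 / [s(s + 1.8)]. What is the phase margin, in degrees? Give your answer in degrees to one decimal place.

Gain crossover: |G(jω)| = 1 at ω ≈ 1.92 rad/s.
∠G(j1.92) = −90° − arctan(1.92/1.8) ≈ -136.84°
PM = 180° + (-136.84°) = 43.16°

43.2°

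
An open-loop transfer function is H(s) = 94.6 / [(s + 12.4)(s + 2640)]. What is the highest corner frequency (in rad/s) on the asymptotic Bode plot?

2640 rad/s

Break frequencies occur at each pole and zero magnitude: 12.4 rad/s, 2640 rad/s.
The highest is 2640 rad/s.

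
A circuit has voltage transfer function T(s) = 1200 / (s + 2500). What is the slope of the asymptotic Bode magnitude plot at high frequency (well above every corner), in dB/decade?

-20 dB/decade

With 0 zeros and 1 pole, the high-frequency asymptotic slope is 20 × (0 − 1) = -20 dB/decade.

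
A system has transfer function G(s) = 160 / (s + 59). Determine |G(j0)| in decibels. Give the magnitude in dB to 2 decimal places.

8.67 dB

G(0) = 160 / 59 = 2.7119
20 log₁₀(2.7119) = 8.665 dB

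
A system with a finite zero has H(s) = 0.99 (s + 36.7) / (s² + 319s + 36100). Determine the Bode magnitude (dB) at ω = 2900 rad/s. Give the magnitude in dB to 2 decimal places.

|j2900 + 36.7| = √(2900² + 36.7²) = 2900
|(j2900)² + 319(j2900) + 36100| = |-8.3739e+06 + j9.251e+05| = 8.425e+06
|H(j2900)| = 0.99 × 2900 / 8.425e+06 = 0.00034081
20 log₁₀(0.00034081) = -69.350 dB

-69.35 dB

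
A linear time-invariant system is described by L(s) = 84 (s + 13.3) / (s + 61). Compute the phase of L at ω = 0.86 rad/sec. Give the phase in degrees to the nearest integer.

3°

∠(j0.86 + 13.3) = arctan(0.86/13.3) = 3.70°
∠(j0.86 + 61) = arctan(0.86/61) = 0.81°
∠L(j0.86) = 3.70° − 0.81° = 2.89°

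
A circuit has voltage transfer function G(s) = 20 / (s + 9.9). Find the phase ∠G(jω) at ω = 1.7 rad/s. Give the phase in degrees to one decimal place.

-9.7°

∠(j1.7 + 9.9) = arctan(1.7/9.9) = 9.74°
∠G(j1.7) = −9.74° = -9.74°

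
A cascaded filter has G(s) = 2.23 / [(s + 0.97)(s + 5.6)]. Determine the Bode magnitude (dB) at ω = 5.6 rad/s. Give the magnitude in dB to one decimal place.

|j5.6 + 0.97| = √(5.6² + 0.97²) = 5.683
|j5.6 + 5.6| = √(5.6² + 5.6²) = 7.92
|G(j5.6)| = 2.23 / (5.683 × 7.92) = 0.049544
20 log₁₀(0.049544) = -26.10 dB

-26.1 dB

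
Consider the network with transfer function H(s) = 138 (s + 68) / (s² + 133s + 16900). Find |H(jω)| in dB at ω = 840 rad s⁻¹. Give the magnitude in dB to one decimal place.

|j840 + 68| = √(840² + 68²) = 842.7
|(j840)² + 133(j840) + 16900| = |-6.887e+05 + j1.1172e+05| = 6.977e+05
|H(j840)| = 138 × 842.7 / 6.977e+05 = 0.16669
20 log₁₀(0.16669) = -15.56 dB

-15.6 dB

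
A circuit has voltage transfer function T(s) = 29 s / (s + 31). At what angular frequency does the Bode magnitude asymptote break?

The single real pole at s = −31 gives a corner at ω = 31 rad/s.

31 rad/s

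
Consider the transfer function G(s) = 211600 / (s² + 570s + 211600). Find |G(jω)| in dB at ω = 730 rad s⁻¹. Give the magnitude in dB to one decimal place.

|(j730)² + 570(j730) + 211600| = |-3.213e+05 + j4.161e+05| = 5.257e+05
|G(j730)| = 211600 / 5.257e+05 = 0.4025
20 log₁₀(0.4025) = -7.90 dB

-7.9 dB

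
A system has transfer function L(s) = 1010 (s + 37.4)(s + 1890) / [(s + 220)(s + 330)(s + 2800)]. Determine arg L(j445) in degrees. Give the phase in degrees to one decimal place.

∠(j445 + 37.4) = arctan(445/37.4) = 85.20°
∠(j445 + 1890) = arctan(445/1890) = 13.25°
∠(j445 + 220) = arctan(445/220) = 63.69°
∠(j445 + 330) = arctan(445/330) = 53.44°
∠(j445 + 2800) = arctan(445/2800) = 9.03°
∠L(j445) = 85.20° + 13.25° − (63.69° + 53.44° + 9.03°) = -27.72°

-27.7 deg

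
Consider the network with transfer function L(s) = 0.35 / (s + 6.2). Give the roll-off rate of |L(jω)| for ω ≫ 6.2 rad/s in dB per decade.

-20 dB/decade

With 0 zeros and 1 pole, the high-frequency asymptotic slope is 20 × (0 − 1) = -20 dB/decade.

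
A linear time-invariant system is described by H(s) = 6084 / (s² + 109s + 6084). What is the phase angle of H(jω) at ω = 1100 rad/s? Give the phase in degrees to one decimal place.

∠[(j1100)² + 109(j1100) + 6084] = ∠[-1.2039e+06 + j1.199e+05] = 174.31°
∠H(j1100) = −174.31° = -174.31°

-174.3°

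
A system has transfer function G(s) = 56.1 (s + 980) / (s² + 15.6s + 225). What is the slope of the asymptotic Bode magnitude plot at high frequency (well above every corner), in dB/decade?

-20 dB/decade

With 1 zero and 2 poles, the high-frequency asymptotic slope is 20 × (1 − 2) = -20 dB/decade.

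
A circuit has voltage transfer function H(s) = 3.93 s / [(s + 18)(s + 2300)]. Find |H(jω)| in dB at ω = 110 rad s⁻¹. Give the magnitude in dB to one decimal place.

|j110| = 110
|j110 + 18| = √(110² + 18²) = 111.5
|j110 + 2300| = √(110² + 2300²) = 2303
|H(j110)| = 3.93 × 110 / (111.5 × 2303) = 0.0016843
20 log₁₀(0.0016843) = -55.47 dB

-55.5 dB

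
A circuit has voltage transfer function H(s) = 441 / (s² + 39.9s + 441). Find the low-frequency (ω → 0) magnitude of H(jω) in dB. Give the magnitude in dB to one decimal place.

0.0 dB

H(0) = 441 / 441 = 1
20 log₁₀(1) = 0.00 dB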